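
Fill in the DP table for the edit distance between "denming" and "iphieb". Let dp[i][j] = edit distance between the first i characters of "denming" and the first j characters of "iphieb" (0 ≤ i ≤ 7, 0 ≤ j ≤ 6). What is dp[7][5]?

   ''  i  p  h  i  e  b
''  0  1  2  3  4  5  6
 d  1  1  2  3  4  5  6
 e  2  2  2  3  4  4  5
 n  3  3  3  3  4  5  5
 m  4  4  4  4  4  5  6
 i  5  4  5  5  4  5  6
 n  6  5  5  6  5  5  6
 g  7  6  6  6  6  6  6

6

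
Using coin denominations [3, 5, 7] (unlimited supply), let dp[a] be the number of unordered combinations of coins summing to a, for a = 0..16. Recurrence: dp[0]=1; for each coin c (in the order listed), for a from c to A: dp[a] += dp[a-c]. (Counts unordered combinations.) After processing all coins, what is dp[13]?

2

after  coin     0     1     2     3     4     5     6     7     8     9    10    11    12    13    14    15    16
          3     1     0     0     1     0     0     1     0     0     1     0     0     1     0     0     1     0
          5     1     0     0     1     0     1     1     0     1     1     1     1     1     1     1     2     1
          7     1     0     0     1     0     1     1     1     1     1     2     1     2     2     2     3     2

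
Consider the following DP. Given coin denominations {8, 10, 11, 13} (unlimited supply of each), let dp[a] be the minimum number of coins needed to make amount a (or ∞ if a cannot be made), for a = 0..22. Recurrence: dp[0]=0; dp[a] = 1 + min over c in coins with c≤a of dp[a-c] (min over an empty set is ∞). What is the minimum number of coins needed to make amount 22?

2

 a  0  1  2  3  4  5  6  7  8  9 10 11 12 13 14 15 16 17 18 19 20 21 22
dp  0  -  -  -  -  -  -  -  1  -  1  1  -  1  -  -  2  -  2  2  2  2  2
(- denotes ∞ / unreachable)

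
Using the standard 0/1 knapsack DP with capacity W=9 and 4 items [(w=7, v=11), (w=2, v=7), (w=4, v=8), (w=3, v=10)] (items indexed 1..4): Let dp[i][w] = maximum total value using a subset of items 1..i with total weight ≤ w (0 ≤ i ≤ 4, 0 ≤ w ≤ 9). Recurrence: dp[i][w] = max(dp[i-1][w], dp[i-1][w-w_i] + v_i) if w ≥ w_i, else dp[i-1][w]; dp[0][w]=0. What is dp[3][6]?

i\w   0   1   2   3   4   5   6   7   8   9
  0   0   0   0   0   0   0   0   0   0   0
  1   0   0   0   0   0   0   0  11  11  11
  2   0   0   7   7   7   7   7  11  11  18
  3   0   0   7   7   8   8  15  15  15  18
  4   0   0   7  10  10  17  17  18  18  25

15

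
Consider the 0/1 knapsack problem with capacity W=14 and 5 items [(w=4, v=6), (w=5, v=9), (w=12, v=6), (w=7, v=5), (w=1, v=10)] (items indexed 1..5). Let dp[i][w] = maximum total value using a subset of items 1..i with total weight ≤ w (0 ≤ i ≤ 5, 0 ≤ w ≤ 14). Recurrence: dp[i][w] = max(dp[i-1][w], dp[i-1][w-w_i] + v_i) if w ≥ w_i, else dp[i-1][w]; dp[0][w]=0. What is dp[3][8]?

9

i\w   0   1   2   3   4   5   6   7   8   9  10  11  12  13  14
  0   0   0   0   0   0   0   0   0   0   0   0   0   0   0   0
  1   0   0   0   0   6   6   6   6   6   6   6   6   6   6   6
  2   0   0   0   0   6   9   9   9   9  15  15  15  15  15  15
  3   0   0   0   0   6   9   9   9   9  15  15  15  15  15  15
  4   0   0   0   0   6   9   9   9   9  15  15  15  15  15  15
  5   0  10  10  10  10  16  19  19  19  19  25  25  25  25  25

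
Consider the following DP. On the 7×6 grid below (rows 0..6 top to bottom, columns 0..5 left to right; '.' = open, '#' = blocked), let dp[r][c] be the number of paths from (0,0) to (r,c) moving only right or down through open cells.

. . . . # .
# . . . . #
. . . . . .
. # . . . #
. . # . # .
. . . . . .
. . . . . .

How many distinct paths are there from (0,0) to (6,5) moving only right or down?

27

r\c   0   1   2   3   4   5
  0   1   1   1   1   0   0
  1   0   1   2   3   3   0
  2   0   1   3   6   9   9
  3   0   0   3   9  18   0
  4   0   0   0   9   0   0
  5   0   0   0   9   9   9
  6   0   0   0   9  18  27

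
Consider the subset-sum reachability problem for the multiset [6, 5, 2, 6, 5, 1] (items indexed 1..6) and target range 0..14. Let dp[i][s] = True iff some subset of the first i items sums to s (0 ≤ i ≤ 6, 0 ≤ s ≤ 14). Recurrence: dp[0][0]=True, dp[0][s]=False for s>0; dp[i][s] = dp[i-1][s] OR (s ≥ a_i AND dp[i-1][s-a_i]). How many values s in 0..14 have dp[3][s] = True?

i\s   0   1   2   3   4   5   6   7   8   9  10  11  12  13  14
  0   T   F   F   F   F   F   F   F   F   F   F   F   F   F   F
  1   T   F   F   F   F   F   T   F   F   F   F   F   F   F   F
  2   T   F   F   F   F   T   T   F   F   F   F   T   F   F   F
  3   T   F   T   F   F   T   T   T   T   F   F   T   F   T   F
  4   T   F   T   F   F   T   T   T   T   F   F   T   T   T   T
  5   T   F   T   F   F   T   T   T   T   F   T   T   T   T   T
  6   T   T   T   T   F   T   T   T   T   T   T   T   T   T   T

8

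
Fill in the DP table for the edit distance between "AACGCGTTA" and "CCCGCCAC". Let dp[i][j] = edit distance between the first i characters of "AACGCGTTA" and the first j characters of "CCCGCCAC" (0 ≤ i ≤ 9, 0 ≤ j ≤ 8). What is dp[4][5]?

3

   ''  C  C  C  G  C  C  A  C
''  0  1  2  3  4  5  6  7  8
 A  1  1  2  3  4  5  6  6  7
 A  2  2  2  3  4  5  6  6  7
 C  3  2  2  2  3  4  5  6  6
 G  4  3  3  3  2  3  4  5  6
 C  5  4  3  3  3  2  3  4  5
 G  6  5  4  4  3  3  3  4  5
 T  7  6  5  5  4  4  4  4  5
 T  8  7  6  6  5  5  5  5  5
 A  9  8  7  7  6  6  6  5  6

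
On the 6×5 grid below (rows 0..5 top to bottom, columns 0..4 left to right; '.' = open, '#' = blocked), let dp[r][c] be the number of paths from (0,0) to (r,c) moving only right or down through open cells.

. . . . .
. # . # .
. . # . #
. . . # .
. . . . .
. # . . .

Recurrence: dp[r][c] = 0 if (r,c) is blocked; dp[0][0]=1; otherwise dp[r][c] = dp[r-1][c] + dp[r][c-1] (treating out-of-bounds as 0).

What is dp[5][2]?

r\c   0   1   2   3   4
  0   1   1   1   1   1
  1   1   0   1   0   1
  2   1   1   0   0   0
  3   1   2   2   0   0
  4   1   3   5   5   5
  5   1   0   5  10  15

5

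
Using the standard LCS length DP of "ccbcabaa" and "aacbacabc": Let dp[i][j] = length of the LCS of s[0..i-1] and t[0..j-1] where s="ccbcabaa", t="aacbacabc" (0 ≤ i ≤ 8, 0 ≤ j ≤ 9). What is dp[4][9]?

4

   ''  a  a  c  b  a  c  a  b  c
''  0  0  0  0  0  0  0  0  0  0
 c  0  0  0  1  1  1  1  1  1  1
 c  0  0  0  1  1  1  2  2  2  2
 b  0  0  0  1  2  2  2  2  3  3
 c  0  0  0  1  2  2  3  3  3  4
 a  0  1  1  1  2  3  3  4  4  4
 b  0  1  1  1  2  3  3  4  5  5
 a  0  1  2  2  2  3  3  4  5  5
 a  0  1  2  2  2  3  3  4  5  5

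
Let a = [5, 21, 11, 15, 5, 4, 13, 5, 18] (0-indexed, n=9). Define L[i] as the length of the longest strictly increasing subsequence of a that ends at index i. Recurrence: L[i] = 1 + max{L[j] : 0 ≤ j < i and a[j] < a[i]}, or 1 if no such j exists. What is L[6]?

3

   i    0    1    2    3    4    5    6    7    8
a[i]    5   21   11   15    5    4   13    5   18
L[i]    1    2    2    3    1    1    3    2    4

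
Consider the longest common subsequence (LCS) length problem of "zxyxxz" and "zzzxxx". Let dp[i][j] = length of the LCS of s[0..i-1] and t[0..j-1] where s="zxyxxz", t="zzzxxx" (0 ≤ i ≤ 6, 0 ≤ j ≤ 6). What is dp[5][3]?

1

   ''  z  z  z  x  x  x
''  0  0  0  0  0  0  0
 z  0  1  1  1  1  1  1
 x  0  1  1  1  2  2  2
 y  0  1  1  1  2  2  2
 x  0  1  1  1  2  3  3
 x  0  1  1  1  2  3  4
 z  0  1  2  2  2  3  4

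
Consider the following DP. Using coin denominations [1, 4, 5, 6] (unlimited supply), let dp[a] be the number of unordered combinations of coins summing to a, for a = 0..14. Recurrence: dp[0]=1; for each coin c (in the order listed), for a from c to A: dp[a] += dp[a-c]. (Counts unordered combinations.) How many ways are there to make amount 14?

14

after  coin     0     1     2     3     4     5     6     7     8     9    10    11    12    13    14
          1     1     1     1     1     1     1     1     1     1     1     1     1     1     1     1
          4     1     1     1     1     2     2     2     2     3     3     3     3     4     4     4
          5     1     1     1     1     2     3     3     3     4     5     6     6     7     8     9
          6     1     1     1     1     2     3     4     4     5     6     8     9    11    12    14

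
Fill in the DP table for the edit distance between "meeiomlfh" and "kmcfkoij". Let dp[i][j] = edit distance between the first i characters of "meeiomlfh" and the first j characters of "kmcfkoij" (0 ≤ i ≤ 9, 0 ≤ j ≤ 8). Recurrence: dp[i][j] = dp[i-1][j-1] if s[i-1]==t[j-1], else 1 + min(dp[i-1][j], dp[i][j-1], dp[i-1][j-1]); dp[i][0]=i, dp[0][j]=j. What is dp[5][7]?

5

   ''  k  m  c  f  k  o  i  j
''  0  1  2  3  4  5  6  7  8
 m  1  1  1  2  3  4  5  6  7
 e  2  2  2  2  3  4  5  6  7
 e  3  3  3  3  3  4  5  6  7
 i  4  4  4  4  4  4  5  5  6
 o  5  5  5  5  5  5  4  5  6
 m  6  6  5  6  6  6  5  5  6
 l  7  7  6  6  7  7  6  6  6
 f  8  8  7  7  6  7  7  7  7
 h  9  9  8  8  7  7  8  8  8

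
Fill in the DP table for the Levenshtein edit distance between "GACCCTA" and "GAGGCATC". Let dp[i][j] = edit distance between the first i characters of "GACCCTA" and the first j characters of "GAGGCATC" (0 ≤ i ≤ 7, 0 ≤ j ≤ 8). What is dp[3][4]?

   ''  G  A  G  G  C  A  T  C
''  0  1  2  3  4  5  6  7  8
 G  1  0  1  2  3  4  5  6  7
 A  2  1  0  1  2  3  4  5  6
 C  3  2  1  1  2  2  3  4  5
 C  4  3  2  2  2  2  3  4  4
 C  5  4  3  3  3  2  3  4  4
 T  6  5  4  4  4  3  3  3  4
 A  7  6  5  5  5  4  3  4  4

2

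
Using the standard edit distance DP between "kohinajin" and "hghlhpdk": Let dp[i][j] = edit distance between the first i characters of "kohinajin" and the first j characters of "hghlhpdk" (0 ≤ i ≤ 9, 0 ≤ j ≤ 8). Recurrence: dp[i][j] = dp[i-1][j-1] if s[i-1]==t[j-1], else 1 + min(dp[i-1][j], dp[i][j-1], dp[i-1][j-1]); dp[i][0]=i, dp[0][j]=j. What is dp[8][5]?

   ''  h  g  h  l  h  p  d  k
''  0  1  2  3  4  5  6  7  8
 k  1  1  2  3  4  5  6  7  7
 o  2  2  2  3  4  5  6  7  8
 h  3  2  3  2  3  4  5  6  7
 i  4  3  3  3  3  4  5  6  7
 n  5  4  4  4  4  4  5  6  7
 a  6  5  5  5  5  5  5  6  7
 j  7  6  6  6  6  6  6  6  7
 i  8  7  7  7  7  7  7  7  7
 n  9  8  8  8  8  8  8  8  8

7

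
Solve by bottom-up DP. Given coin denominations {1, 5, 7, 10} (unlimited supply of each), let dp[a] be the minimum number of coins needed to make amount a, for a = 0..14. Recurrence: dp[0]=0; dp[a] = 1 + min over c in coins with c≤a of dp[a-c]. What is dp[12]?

2

 a  0  1  2  3  4  5  6  7  8  9 10 11 12 13 14
dp  0  1  2  3  4  1  2  1  2  3  1  2  2  3  2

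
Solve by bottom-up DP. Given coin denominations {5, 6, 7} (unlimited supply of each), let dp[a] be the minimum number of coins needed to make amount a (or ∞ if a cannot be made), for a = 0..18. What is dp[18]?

 a  0  1  2  3  4  5  6  7  8  9 10 11 12 13 14 15 16 17 18
dp  0  -  -  -  -  1  1  1  -  -  2  2  2  2  2  3  3  3  3
(- denotes ∞ / unreachable)

3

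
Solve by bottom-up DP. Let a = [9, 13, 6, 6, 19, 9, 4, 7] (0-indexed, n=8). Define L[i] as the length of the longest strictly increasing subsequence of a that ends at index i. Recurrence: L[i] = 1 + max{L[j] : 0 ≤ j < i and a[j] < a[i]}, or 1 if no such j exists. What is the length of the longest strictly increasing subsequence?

   i    0    1    2    3    4    5    6    7
a[i]    9   13    6    6   19    9    4    7
L[i]    1    2    1    1    3    2    1    2

3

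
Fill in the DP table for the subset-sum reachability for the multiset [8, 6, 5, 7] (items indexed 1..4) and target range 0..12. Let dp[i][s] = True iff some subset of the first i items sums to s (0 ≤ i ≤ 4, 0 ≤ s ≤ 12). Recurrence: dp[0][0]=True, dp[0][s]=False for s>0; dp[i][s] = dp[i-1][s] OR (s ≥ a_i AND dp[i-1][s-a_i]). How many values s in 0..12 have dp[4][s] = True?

i\s   0   1   2   3   4   5   6   7   8   9  10  11  12
  0   T   F   F   F   F   F   F   F   F   F   F   F   F
  1   T   F   F   F   F   F   F   F   T   F   F   F   F
  2   T   F   F   F   F   F   T   F   T   F   F   F   F
  3   T   F   F   F   F   T   T   F   T   F   F   T   F
  4   T   F   F   F   F   T   T   T   T   F   F   T   T

7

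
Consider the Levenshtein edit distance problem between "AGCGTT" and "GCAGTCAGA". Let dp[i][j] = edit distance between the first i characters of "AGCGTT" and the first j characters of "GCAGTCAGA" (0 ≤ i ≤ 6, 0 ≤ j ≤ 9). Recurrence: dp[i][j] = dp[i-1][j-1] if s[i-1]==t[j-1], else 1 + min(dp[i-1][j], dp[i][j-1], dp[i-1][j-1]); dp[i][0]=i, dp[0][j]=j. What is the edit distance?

   ''  G  C  A  G  T  C  A  G  A
''  0  1  2  3  4  5  6  7  8  9
 A  1  1  2  2  3  4  5  6  7  8
 G  2  1  2  3  2  3  4  5  6  7
 C  3  2  1  2  3  3  3  4  5  6
 G  4  3  2  2  2  3  4  4  4  5
 T  5  4  3  3  3  2  3  4  5  5
 T  6  5  4  4  4  3  3  4  5  6

6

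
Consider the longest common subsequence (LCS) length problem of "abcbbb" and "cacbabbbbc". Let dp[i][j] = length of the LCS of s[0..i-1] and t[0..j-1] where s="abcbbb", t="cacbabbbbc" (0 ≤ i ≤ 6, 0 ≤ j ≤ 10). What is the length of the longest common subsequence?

   ''  c  a  c  b  a  b  b  b  b  c
''  0  0  0  0  0  0  0  0  0  0  0
 a  0  0  1  1  1  1  1  1  1  1  1
 b  0  0  1  1  2  2  2  2  2  2  2
 c  0  1  1  2  2  2  2  2  2  2  3
 b  0  1  1  2  3  3  3  3  3  3  3
 b  0  1  1  2  3  3  4  4  4  4  4
 b  0  1  1  2  3  3  4  5  5  5  5

5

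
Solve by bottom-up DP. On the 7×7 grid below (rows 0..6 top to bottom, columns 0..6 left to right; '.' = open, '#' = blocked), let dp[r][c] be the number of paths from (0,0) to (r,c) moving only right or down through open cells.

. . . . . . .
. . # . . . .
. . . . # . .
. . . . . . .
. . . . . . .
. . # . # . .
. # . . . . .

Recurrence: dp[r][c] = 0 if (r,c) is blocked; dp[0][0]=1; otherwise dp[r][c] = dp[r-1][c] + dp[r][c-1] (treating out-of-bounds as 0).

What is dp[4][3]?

r\c   0   1   2   3   4   5   6
  0   1   1   1   1   1   1   1
  1   1   2   0   1   2   3   4
  2   1   3   3   4   0   3   7
  3   1   4   7  11  11  14  21
  4   1   5  12  23  34  48  69
  5   1   6   0  23   0  48 117
  6   1   0   0  23  23  71 188

23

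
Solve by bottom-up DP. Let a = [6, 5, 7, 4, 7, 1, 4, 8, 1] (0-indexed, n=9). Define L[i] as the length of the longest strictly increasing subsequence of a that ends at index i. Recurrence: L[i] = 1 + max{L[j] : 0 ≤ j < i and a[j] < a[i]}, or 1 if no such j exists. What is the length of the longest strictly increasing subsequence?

3

   i    0    1    2    3    4    5    6    7    8
a[i]    6    5    7    4    7    1    4    8    1
L[i]    1    1    2    1    2    1    2    3    1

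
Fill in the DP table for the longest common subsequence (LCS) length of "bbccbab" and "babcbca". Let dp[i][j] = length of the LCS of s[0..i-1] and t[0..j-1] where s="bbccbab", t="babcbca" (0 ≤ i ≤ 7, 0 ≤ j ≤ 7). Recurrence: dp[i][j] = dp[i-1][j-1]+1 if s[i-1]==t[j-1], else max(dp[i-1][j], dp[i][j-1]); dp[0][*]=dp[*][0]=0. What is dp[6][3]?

   ''  b  a  b  c  b  c  a
''  0  0  0  0  0  0  0  0
 b  0  1  1  1  1  1  1  1
 b  0  1  1  2  2  2  2  2
 c  0  1  1  2  3  3  3  3
 c  0  1  1  2  3  3  4  4
 b  0  1  1  2  3  4  4  4
 a  0  1  2  2  3  4  4  5
 b  0  1  2  3  3  4  4  5

2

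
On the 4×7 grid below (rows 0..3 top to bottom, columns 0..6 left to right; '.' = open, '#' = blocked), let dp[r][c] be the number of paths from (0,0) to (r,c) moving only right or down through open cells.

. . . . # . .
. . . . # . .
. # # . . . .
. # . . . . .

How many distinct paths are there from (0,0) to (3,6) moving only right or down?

16

r\c   0   1   2   3   4   5   6
  0   1   1   1   1   0   0   0
  1   1   2   3   4   0   0   0
  2   1   0   0   4   4   4   4
  3   1   0   0   4   8  12  16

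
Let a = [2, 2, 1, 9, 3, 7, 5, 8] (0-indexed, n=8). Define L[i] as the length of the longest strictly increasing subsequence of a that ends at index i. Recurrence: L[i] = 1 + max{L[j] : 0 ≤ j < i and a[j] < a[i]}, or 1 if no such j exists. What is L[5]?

3

   i    0    1    2    3    4    5    6    7
a[i]    2    2    1    9    3    7    5    8
L[i]    1    1    1    2    2    3    3    4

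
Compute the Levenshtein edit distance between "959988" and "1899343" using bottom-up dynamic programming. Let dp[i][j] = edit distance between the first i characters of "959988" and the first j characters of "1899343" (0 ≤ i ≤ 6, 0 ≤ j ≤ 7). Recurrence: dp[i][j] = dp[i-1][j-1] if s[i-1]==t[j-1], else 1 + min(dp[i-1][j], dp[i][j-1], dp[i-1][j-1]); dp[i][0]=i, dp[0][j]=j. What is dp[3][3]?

   ''  1  8  9  9  3  4  3
''  0  1  2  3  4  5  6  7
 9  1  1  2  2  3  4  5  6
 5  2  2  2  3  3  4  5  6
 9  3  3  3  2  3  4  5  6
 9  4  4  4  3  2  3  4  5
 8  5  5  4  4  3  3  4  5
 8  6  6  5  5  4  4  4  5

2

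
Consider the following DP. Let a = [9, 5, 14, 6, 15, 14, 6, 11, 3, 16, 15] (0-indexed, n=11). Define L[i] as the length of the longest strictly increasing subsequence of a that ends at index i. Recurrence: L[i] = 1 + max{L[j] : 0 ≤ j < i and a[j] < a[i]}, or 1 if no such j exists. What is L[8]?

   i    0    1    2    3    4    5    6    7    8    9   10
a[i]    9    5   14    6   15   14    6   11    3   16   15
L[i]    1    1    2    2    3    3    2    3    1    4    4

1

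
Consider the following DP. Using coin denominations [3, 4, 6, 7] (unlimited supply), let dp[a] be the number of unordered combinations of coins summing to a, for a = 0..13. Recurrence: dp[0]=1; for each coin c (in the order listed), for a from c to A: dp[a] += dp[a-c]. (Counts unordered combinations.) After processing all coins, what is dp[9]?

after  coin     0     1     2     3     4     5     6     7     8     9    10    11    12    13
          3     1     0     0     1     0     0     1     0     0     1     0     0     1     0
          4     1     0     0     1     1     0     1     1     1     1     1     1     2     1
          6     1     0     0     1     1     0     2     1     1     2     2     1     4     2
          7     1     0     0     1     1     0     2     2     1     2     3     2     4     4

2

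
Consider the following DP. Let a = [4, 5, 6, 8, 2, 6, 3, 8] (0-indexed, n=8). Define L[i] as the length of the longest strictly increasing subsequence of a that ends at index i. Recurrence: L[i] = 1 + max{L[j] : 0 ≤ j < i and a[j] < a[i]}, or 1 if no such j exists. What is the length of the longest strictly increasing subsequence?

4

   i    0    1    2    3    4    5    6    7
a[i]    4    5    6    8    2    6    3    8
L[i]    1    2    3    4    1    3    2    4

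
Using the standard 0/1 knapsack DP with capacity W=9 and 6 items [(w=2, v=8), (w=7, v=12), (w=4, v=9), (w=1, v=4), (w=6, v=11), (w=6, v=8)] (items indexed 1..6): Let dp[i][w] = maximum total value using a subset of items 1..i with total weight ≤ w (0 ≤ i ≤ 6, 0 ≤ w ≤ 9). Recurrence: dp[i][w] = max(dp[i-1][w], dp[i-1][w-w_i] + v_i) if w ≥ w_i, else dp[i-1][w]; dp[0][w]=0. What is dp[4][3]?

i\w   0   1   2   3   4   5   6   7   8   9
  0   0   0   0   0   0   0   0   0   0   0
  1   0   0   8   8   8   8   8   8   8   8
  2   0   0   8   8   8   8   8  12  12  20
  3   0   0   8   8   9   9  17  17  17  20
  4   0   4   8  12  12  13  17  21  21  21
  5   0   4   8  12  12  13  17  21  21  23
  6   0   4   8  12  12  13  17  21  21  23

12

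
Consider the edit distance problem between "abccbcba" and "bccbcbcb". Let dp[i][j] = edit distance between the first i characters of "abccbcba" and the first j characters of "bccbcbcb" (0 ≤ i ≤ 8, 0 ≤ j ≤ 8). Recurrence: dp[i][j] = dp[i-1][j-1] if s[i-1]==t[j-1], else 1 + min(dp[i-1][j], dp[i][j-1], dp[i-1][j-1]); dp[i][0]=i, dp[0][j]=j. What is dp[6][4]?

   ''  b  c  c  b  c  b  c  b
''  0  1  2  3  4  5  6  7  8
 a  1  1  2  3  4  5  6  7  8
 b  2  1  2  3  3  4  5  6  7
 c  3  2  1  2  3  3  4  5  6
 c  4  3  2  1  2  3  4  4  5
 b  5  4  3  2  1  2  3  4  4
 c  6  5  4  3  2  1  2  3  4
 b  7  6  5  4  3  2  1  2  3
 a  8  7  6  5  4  3  2  2  3

2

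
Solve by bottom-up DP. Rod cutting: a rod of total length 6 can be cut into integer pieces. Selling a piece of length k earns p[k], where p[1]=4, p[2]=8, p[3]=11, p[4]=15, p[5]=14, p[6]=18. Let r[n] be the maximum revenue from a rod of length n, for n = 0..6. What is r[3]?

   n    0    1    2    3    4    5    6
r[n]    0    4    8   12   16   20   24

12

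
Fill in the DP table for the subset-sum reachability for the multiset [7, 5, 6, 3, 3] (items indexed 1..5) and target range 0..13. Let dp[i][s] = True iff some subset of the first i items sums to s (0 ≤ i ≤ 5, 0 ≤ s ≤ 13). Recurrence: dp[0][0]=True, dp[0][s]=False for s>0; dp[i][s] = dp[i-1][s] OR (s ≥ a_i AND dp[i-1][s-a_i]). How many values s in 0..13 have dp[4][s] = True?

11

i\s   0   1   2   3   4   5   6   7   8   9  10  11  12  13
  0   T   F   F   F   F   F   F   F   F   F   F   F   F   F
  1   T   F   F   F   F   F   F   T   F   F   F   F   F   F
  2   T   F   F   F   F   T   F   T   F   F   F   F   T   F
  3   T   F   F   F   F   T   T   T   F   F   F   T   T   T
  4   T   F   F   T   F   T   T   T   T   T   T   T   T   T
  5   T   F   F   T   F   T   T   T   T   T   T   T   T   T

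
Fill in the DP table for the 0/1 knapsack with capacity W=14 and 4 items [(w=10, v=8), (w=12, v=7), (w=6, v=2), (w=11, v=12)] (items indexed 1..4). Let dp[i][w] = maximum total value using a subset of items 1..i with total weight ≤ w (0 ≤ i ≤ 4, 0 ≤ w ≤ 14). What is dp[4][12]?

12

i\w   0   1   2   3   4   5   6   7   8   9  10  11  12  13  14
  0   0   0   0   0   0   0   0   0   0   0   0   0   0   0   0
  1   0   0   0   0   0   0   0   0   0   0   8   8   8   8   8
  2   0   0   0   0   0   0   0   0   0   0   8   8   8   8   8
  3   0   0   0   0   0   0   2   2   2   2   8   8   8   8   8
  4   0   0   0   0   0   0   2   2   2   2   8  12  12  12  12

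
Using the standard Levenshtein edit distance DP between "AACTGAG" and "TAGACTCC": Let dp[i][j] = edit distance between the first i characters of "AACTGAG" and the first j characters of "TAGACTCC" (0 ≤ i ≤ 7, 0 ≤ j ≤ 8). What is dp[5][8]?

   ''  T  A  G  A  C  T  C  C
''  0  1  2  3  4  5  6  7  8
 A  1  1  1  2  3  4  5  6  7
 A  2  2  1  2  2  3  4  5  6
 C  3  3  2  2  3  2  3  4  5
 T  4  3  3  3  3  3  2  3  4
 G  5  4  4  3  4  4  3  3  4
 A  6  5  4  4  3  4  4  4  4
 G  7  6  5  4  4  4  5  5  5

4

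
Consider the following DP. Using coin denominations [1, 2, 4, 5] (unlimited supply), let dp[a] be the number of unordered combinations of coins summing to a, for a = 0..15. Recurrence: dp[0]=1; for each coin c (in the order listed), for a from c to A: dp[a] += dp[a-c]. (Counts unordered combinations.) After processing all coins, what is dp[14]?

33

after  coin     0     1     2     3     4     5     6     7     8     9    10    11    12    13    14    15
          1     1     1     1     1     1     1     1     1     1     1     1     1     1     1     1     1
          2     1     1     2     2     3     3     4     4     5     5     6     6     7     7     8     8
          4     1     1     2     2     4     4     6     6     9     9    12    12    16    16    20    20
          5     1     1     2     2     4     5     7     8    11    13    17    19    24    27    33    37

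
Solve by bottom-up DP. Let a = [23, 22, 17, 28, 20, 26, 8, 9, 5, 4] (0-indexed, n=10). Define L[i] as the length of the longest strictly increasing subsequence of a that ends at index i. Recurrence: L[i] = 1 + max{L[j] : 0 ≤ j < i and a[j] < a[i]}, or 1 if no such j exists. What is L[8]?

   i    0    1    2    3    4    5    6    7    8    9
a[i]   23   22   17   28   20   26    8    9    5    4
L[i]    1    1    1    2    2    3    1    2    1    1

1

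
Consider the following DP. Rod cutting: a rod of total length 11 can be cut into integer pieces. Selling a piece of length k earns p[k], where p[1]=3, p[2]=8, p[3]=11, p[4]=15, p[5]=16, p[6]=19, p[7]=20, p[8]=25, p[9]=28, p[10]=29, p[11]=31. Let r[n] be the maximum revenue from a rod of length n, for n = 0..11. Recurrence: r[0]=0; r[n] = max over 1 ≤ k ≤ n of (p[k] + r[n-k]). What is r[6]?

24

   n    0    1    2    3    4    5    6    7    8    9   10   11
r[n]    0    3    8   11   16   19   24   27   32   35   40   43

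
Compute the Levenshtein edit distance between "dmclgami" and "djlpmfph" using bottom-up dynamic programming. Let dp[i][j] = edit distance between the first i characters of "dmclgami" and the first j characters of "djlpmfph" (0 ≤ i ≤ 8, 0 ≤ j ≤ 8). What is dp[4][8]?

   ''  d  j  l  p  m  f  p  h
''  0  1  2  3  4  5  6  7  8
 d  1  0  1  2  3  4  5  6  7
 m  2  1  1  2  3  3  4  5  6
 c  3  2  2  2  3  4  4  5  6
 l  4  3  3  2  3  4  5  5  6
 g  5  4  4  3  3  4  5  6  6
 a  6  5  5  4  4  4  5  6  7
 m  7  6  6  5  5  4  5  6  7
 i  8  7  7  6  6  5  5  6  7

6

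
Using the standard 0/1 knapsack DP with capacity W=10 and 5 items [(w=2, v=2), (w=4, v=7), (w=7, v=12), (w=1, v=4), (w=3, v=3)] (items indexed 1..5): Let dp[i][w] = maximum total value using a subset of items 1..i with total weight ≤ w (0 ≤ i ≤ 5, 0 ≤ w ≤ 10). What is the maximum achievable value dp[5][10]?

18

i\w   0   1   2   3   4   5   6   7   8   9  10
  0   0   0   0   0   0   0   0   0   0   0   0
  1   0   0   2   2   2   2   2   2   2   2   2
  2   0   0   2   2   7   7   9   9   9   9   9
  3   0   0   2   2   7   7   9  12  12  14  14
  4   0   4   4   6   7  11  11  13  16  16  18
  5   0   4   4   6   7  11  11  13  16  16  18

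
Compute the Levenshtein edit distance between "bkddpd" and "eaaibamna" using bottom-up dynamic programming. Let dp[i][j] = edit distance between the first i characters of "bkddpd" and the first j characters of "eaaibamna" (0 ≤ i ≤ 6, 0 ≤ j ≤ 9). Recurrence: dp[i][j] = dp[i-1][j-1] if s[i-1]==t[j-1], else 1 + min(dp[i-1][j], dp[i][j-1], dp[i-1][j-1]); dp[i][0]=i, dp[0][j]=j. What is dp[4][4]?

   ''  e  a  a  i  b  a  m  n  a
''  0  1  2  3  4  5  6  7  8  9
 b  1  1  2  3  4  4  5  6  7  8
 k  2  2  2  3  4  5  5  6  7  8
 d  3  3  3  3  4  5  6  6  7  8
 d  4  4  4  4  4  5  6  7  7  8
 p  5  5  5  5  5  5  6  7  8  8
 d  6  6  6  6  6  6  6  7  8  9

4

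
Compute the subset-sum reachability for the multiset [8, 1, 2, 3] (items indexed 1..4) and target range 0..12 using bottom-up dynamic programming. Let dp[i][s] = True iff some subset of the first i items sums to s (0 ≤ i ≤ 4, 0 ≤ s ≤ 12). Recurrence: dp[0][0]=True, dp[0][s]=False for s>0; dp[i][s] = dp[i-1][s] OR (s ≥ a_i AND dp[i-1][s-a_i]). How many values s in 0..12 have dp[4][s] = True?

12

i\s   0   1   2   3   4   5   6   7   8   9  10  11  12
  0   T   F   F   F   F   F   F   F   F   F   F   F   F
  1   T   F   F   F   F   F   F   F   T   F   F   F   F
  2   T   T   F   F   F   F   F   F   T   T   F   F   F
  3   T   T   T   T   F   F   F   F   T   T   T   T   F
  4   T   T   T   T   T   T   T   F   T   T   T   T   T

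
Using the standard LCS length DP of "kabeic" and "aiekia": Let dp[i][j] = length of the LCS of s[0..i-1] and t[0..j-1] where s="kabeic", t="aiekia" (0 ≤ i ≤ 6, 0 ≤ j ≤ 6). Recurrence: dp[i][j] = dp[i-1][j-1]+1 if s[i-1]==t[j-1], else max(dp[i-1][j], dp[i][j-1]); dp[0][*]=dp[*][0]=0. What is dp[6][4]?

   ''  a  i  e  k  i  a
''  0  0  0  0  0  0  0
 k  0  0  0  0  1  1  1
 a  0  1  1  1  1  1  2
 b  0  1  1  1  1  1  2
 e  0  1  1  2  2  2  2
 i  0  1  2  2  2  3  3
 c  0  1  2  2  2  3  3

2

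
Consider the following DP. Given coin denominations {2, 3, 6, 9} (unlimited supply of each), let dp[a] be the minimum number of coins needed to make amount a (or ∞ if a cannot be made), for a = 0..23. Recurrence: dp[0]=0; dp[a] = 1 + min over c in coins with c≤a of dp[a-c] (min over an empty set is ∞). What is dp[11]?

 a  0  1  2  3  4  5  6  7  8  9 10 11 12 13 14 15 16 17 18 19 20 21 22 23
dp  0  -  1  1  2  2  1  3  2  1  3  2  2  3  3  2  4  3  2  4  3  3  4  4
(- denotes ∞ / unreachable)

2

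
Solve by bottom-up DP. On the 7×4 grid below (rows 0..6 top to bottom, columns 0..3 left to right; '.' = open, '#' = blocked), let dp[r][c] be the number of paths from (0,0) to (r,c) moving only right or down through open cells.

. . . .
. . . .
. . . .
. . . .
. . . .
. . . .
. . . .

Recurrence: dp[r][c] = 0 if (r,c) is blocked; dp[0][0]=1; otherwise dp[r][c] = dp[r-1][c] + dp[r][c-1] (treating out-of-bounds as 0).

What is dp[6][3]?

r\c   0   1   2   3
  0   1   1   1   1
  1   1   2   3   4
  2   1   3   6  10
  3   1   4  10  20
  4   1   5  15  35
  5   1   6  21  56
  6   1   7  28  84

84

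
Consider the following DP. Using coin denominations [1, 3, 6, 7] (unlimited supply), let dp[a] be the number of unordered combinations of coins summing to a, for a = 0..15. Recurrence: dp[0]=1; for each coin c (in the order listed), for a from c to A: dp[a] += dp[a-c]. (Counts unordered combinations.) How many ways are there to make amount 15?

17

after  coin     0     1     2     3     4     5     6     7     8     9    10    11    12    13    14    15
          1     1     1     1     1     1     1     1     1     1     1     1     1     1     1     1     1
          3     1     1     1     2     2     2     3     3     3     4     4     4     5     5     5     6
          6     1     1     1     2     2     2     4     4     4     6     6     6     9     9     9    12
          7     1     1     1     2     2     2     4     5     5     7     8     8    11    13    14    17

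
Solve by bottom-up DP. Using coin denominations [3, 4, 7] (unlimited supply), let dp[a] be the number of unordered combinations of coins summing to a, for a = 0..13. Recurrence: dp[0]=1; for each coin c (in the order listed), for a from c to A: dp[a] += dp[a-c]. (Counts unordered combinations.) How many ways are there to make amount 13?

2

after  coin     0     1     2     3     4     5     6     7     8     9    10    11    12    13
          3     1     0     0     1     0     0     1     0     0     1     0     0     1     0
          4     1     0     0     1     1     0     1     1     1     1     1     1     2     1
          7     1     0     0     1     1     0     1     2     1     1     2     2     2     2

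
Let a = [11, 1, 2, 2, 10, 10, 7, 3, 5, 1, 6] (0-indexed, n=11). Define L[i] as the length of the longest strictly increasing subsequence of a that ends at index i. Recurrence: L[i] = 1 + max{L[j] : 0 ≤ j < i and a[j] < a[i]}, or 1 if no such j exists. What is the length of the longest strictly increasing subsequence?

5

   i    0    1    2    3    4    5    6    7    8    9   10
a[i]   11    1    2    2   10   10    7    3    5    1    6
L[i]    1    1    2    2    3    3    3    3    4    1    5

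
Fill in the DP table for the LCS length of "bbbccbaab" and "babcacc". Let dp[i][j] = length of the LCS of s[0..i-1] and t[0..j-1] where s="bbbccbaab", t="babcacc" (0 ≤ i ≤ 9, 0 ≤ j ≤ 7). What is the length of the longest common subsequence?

   ''  b  a  b  c  a  c  c
''  0  0  0  0  0  0  0  0
 b  0  1  1  1  1  1  1  1
 b  0  1  1  2  2  2  2  2
 b  0  1  1  2  2  2  2  2
 c  0  1  1  2  3  3  3  3
 c  0  1  1  2  3  3  4  4
 b  0  1  1  2  3  3  4  4
 a  0  1  2  2  3  4  4  4
 a  0  1  2  2  3  4  4  4
 b  0  1  2  3  3  4  4  4

4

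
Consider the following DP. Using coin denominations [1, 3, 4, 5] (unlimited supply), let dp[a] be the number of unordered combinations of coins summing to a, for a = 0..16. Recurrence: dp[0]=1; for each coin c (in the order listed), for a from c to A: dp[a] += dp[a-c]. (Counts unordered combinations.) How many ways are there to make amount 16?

after  coin     0     1     2     3     4     5     6     7     8     9    10    11    12    13    14    15    16
          1     1     1     1     1     1     1     1     1     1     1     1     1     1     1     1     1     1
          3     1     1     1     2     2     2     3     3     3     4     4     4     5     5     5     6     6
          4     1     1     1     2     3     3     4     5     6     7     8     9    11    12    13    15    17
          5     1     1     1     2     3     4     5     6     8    10    12    14    17    20    23    27    31

31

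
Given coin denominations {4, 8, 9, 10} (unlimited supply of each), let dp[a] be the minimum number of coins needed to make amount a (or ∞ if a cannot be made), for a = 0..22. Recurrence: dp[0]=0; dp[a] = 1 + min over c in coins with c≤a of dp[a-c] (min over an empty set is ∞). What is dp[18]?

2

 a  0  1  2  3  4  5  6  7  8  9 10 11 12 13 14 15 16 17 18 19 20 21 22
dp  0  -  -  -  1  -  -  -  1  1  1  -  2  2  2  -  2  2  2  2  2  3  3
(- denotes ∞ / unreachable)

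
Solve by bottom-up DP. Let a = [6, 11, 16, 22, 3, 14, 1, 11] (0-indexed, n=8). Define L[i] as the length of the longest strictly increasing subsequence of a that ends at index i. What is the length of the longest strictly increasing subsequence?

   i    0    1    2    3    4    5    6    7
a[i]    6   11   16   22    3   14    1   11
L[i]    1    2    3    4    1    3    1    2

4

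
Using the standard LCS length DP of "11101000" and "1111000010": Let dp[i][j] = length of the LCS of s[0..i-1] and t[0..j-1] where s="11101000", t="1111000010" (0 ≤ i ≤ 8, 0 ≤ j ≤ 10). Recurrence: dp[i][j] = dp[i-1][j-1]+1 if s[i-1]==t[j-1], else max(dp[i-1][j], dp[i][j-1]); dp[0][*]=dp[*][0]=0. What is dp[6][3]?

   ''  1  1  1  1  0  0  0  0  1  0
''  0  0  0  0  0  0  0  0  0  0  0
 1  0  1  1  1  1  1  1  1  1  1  1
 1  0  1  2  2  2  2  2  2  2  2  2
 1  0  1  2  3  3  3  3  3  3  3  3
 0  0  1  2  3  3  4  4  4  4  4  4
 1  0  1  2  3  4  4  4  4  4  5  5
 0  0  1  2  3  4  5  5  5  5  5  6
 0  0  1  2  3  4  5  6  6  6  6  6
 0  0  1  2  3  4  5  6  7  7  7  7

3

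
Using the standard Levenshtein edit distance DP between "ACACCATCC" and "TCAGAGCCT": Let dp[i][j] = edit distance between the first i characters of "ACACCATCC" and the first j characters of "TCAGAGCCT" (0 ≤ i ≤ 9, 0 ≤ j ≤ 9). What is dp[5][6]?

4

   ''  T  C  A  G  A  G  C  C  T
''  0  1  2  3  4  5  6  7  8  9
 A  1  1  2  2  3  4  5  6  7  8
 C  2  2  1  2  3  4  5  5  6  7
 A  3  3  2  1  2  3  4  5  6  7
 C  4  4  3  2  2  3  4  4  5  6
 C  5  5  4  3  3  3  4  4  4  5
 A  6  6  5  4  4  3  4  5  5  5
 T  7  6  6  5  5  4  4  5  6  5
 C  8  7  6  6  6  5  5  4  5  6
 C  9  8  7  7  7  6  6  5  4  5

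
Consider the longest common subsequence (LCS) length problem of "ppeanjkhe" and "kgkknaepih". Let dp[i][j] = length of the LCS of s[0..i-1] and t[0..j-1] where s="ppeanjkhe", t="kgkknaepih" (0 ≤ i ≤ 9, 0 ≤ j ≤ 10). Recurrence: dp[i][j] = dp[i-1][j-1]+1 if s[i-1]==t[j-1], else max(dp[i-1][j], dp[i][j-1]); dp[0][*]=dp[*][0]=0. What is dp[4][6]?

   ''  k  g  k  k  n  a  e  p  i  h
''  0  0  0  0  0  0  0  0  0  0  0
 p  0  0  0  0  0  0  0  0  1  1  1
 p  0  0  0  0  0  0  0  0  1  1  1
 e  0  0  0  0  0  0  0  1  1  1  1
 a  0  0  0  0  0  0  1  1  1  1  1
 n  0  0  0  0  0  1  1  1  1  1  1
 j  0  0  0  0  0  1  1  1  1  1  1
 k  0  1  1  1  1  1  1  1  1  1  1
 h  0  1  1  1  1  1  1  1  1  1  2
 e  0  1  1  1  1  1  1  2  2  2  2

1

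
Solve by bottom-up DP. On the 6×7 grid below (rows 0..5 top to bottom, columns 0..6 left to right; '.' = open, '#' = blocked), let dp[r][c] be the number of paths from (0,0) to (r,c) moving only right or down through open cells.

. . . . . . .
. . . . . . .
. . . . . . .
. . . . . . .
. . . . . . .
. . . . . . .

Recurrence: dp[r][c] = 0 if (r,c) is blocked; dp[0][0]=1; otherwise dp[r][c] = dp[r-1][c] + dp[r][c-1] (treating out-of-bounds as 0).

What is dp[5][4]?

126

r\c   0   1   2   3   4   5   6
  0   1   1   1   1   1   1   1
  1   1   2   3   4   5   6   7
  2   1   3   6  10  15  21  28
  3   1   4  10  20  35  56  84
  4   1   5  15  35  70 126 210
  5   1   6  21  56 126 252 462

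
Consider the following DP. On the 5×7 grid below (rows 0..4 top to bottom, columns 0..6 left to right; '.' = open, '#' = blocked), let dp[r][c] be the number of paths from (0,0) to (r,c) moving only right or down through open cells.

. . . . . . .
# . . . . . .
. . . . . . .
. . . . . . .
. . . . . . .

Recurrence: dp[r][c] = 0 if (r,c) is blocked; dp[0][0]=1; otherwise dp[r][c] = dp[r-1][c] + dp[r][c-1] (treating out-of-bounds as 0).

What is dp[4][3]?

r\c   0   1   2   3   4   5   6
  0   1   1   1   1   1   1   1
  1   0   1   2   3   4   5   6
  2   0   1   3   6  10  15  21
  3   0   1   4  10  20  35  56
  4   0   1   5  15  35  70 126

15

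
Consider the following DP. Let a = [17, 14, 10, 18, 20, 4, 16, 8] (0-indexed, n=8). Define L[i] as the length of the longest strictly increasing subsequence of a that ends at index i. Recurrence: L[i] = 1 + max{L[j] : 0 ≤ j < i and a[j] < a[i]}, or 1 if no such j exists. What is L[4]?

   i    0    1    2    3    4    5    6    7
a[i]   17   14   10   18   20    4   16    8
L[i]    1    1    1    2    3    1    2    2

3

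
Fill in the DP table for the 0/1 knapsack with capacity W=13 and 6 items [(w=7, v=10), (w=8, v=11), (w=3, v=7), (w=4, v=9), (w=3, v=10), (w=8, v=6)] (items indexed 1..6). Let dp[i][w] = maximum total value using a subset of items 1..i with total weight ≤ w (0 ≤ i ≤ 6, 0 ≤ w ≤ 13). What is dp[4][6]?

i\w   0   1   2   3   4   5   6   7   8   9  10  11  12  13
  0   0   0   0   0   0   0   0   0   0   0   0   0   0   0
  1   0   0   0   0   0   0   0  10  10  10  10  10  10  10
  2   0   0   0   0   0   0   0  10  11  11  11  11  11  11
  3   0   0   0   7   7   7   7  10  11  11  17  18  18  18
  4   0   0   0   7   9   9   9  16  16  16  17  19  20  20
  5   0   0   0  10  10  10  17  19  19  19  26  26  26  27
  6   0   0   0  10  10  10  17  19  19  19  26  26  26  27

9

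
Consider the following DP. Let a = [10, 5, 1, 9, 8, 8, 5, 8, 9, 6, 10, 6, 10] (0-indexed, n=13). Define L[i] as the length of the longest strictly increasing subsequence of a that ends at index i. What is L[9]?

3

   i    0    1    2    3    4    5    6    7    8    9   10   11   12
a[i]   10    5    1    9    8    8    5    8    9    6   10    6   10
L[i]    1    1    1    2    2    2    2    3    4    3    5    3    5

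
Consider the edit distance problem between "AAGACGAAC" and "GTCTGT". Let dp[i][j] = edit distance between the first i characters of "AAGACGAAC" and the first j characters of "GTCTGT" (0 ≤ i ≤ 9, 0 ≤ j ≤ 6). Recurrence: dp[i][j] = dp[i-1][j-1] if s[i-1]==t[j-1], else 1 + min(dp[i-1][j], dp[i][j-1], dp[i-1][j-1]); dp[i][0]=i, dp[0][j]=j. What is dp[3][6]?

   ''  G  T  C  T  G  T
''  0  1  2  3  4  5  6
 A  1  1  2  3  4  5  6
 A  2  2  2  3  4  5  6
 G  3  2  3  3  4  4  5
 A  4  3  3  4  4  5  5
 C  5  4  4  3  4  5  6
 G  6  5  5  4  4  4  5
 A  7  6  6  5  5  5  5
 A  8  7  7  6  6  6  6
 C  9  8  8  7  7  7  7

5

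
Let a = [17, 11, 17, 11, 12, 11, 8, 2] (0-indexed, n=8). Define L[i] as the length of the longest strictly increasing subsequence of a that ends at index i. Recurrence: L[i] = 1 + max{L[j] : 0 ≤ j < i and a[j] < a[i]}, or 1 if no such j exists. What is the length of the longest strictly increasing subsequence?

2

   i    0    1    2    3    4    5    6    7
a[i]   17   11   17   11   12   11    8    2
L[i]    1    1    2    1    2    1    1    1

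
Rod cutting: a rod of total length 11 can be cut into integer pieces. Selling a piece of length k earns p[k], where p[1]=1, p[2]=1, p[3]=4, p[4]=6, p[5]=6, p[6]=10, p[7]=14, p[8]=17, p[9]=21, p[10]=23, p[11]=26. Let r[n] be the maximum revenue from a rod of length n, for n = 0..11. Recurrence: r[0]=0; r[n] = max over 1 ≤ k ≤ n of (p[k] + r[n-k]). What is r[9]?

21

   n    0    1    2    3    4    5    6    7    8    9   10   11
r[n]    0    1    2    4    6    7   10   14   17   21   23   26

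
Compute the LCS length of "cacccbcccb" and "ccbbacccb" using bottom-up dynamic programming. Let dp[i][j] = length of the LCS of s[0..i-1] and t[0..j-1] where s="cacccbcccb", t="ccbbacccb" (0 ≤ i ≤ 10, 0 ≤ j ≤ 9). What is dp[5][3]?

   ''  c  c  b  b  a  c  c  c  b
''  0  0  0  0  0  0  0  0  0  0
 c  0  1  1  1  1  1  1  1  1  1
 a  0  1  1  1  1  2  2  2  2  2
 c  0  1  2  2  2  2  3  3  3  3
 c  0  1  2  2  2  2  3  4  4  4
 c  0  1  2  2  2  2  3  4  5  5
 b  0  1  2  3  3  3  3  4  5  6
 c  0  1  2  3  3  3  4  4  5  6
 c  0  1  2  3  3  3  4  5  5  6
 c  0  1  2  3  3  3  4  5  6  6
 b  0  1  2  3  4  4  4  5  6  7

2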